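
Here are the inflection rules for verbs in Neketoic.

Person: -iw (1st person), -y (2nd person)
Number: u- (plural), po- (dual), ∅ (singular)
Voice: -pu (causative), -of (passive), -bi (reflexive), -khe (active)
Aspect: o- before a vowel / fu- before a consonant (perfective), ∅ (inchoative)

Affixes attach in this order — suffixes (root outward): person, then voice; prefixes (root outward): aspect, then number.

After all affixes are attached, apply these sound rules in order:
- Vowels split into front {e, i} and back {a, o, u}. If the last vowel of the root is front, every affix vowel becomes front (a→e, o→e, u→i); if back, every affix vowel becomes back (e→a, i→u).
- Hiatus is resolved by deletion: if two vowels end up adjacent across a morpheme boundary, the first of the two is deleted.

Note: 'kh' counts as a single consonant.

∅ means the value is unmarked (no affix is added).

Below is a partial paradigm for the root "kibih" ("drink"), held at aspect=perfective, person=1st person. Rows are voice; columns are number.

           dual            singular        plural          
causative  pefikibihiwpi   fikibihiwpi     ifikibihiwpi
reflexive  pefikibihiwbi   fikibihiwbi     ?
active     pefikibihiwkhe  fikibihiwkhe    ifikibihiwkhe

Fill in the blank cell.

ifikibihiwbi

Attach aspect perfective fu- (before consonant 'k') → fukibih.
Attach number plural u- → ufukibih.
Attach person 1st person -iw → ufukibihiw.
Attach voice reflexive -bi → ufukibihiwbi.
Apply vowel harmony: ufukibihiwbi → ifikibihiwbi.
Vowel deletion: no change.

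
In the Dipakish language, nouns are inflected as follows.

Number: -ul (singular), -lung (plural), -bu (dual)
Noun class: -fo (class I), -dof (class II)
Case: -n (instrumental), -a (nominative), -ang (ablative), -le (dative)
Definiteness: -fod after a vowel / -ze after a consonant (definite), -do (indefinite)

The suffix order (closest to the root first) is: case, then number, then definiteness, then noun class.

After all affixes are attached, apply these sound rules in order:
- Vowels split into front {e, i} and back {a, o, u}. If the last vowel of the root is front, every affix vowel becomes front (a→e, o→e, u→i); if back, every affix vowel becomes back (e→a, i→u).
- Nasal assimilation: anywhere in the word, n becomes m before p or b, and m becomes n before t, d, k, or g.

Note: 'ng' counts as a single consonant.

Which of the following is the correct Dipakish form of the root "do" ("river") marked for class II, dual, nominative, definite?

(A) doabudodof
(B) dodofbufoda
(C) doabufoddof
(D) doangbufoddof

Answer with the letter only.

C

Attach case nominative -a → doa.
Attach number dual -bu → doabu.
Attach definiteness definite -fod (after vowel 'u') → doabufod.
Attach noun class class II -dof → doabufoddof.
Vowel harmony: no change.
Nasal assimilation: no change.
So the correct form is doabufoddof, option (C).
(D) doangbufoddof is wrong: it uses ablative instead of nominative for case.
(A) doabudodof is wrong: it uses indefinite instead of definite for definiteness.
(B) dodofbufoda is wrong: it has the affixes in the wrong order.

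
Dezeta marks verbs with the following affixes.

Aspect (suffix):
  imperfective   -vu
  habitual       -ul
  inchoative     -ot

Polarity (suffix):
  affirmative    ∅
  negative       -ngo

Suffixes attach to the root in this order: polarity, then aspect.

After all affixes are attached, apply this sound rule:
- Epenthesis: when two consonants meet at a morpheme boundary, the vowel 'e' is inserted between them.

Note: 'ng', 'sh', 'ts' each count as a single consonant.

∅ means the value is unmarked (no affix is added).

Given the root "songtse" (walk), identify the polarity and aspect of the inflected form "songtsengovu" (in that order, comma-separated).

Segment: songtse-ngo-vu.
polarity: -ngo → negative.
aspect: -vu → imperfective.

negative, imperfective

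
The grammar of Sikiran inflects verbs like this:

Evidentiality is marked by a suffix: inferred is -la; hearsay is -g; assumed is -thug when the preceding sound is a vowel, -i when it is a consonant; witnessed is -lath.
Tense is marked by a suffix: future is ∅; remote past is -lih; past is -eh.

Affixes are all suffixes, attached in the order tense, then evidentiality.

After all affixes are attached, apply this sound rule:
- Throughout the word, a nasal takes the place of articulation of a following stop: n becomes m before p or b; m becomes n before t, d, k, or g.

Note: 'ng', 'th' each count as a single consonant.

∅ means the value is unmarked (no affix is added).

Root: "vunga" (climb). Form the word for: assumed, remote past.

vungalihi

Attach tense remote past -lih → vungalih.
Attach evidentiality assumed -i (after consonant 'h') → vungalihi.
Nasal assimilation: no change.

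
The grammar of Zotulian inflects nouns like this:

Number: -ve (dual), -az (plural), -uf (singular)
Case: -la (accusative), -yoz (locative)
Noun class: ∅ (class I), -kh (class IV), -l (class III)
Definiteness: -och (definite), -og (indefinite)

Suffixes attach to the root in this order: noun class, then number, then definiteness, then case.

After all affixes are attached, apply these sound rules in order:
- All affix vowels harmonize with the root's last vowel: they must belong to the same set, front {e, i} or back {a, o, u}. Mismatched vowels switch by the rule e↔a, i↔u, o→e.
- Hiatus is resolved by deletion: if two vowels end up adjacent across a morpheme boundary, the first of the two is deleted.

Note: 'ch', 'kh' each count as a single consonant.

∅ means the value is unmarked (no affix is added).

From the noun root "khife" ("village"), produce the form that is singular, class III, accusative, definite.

Attach noun class class III -l → khifel.
Attach number singular -uf → khifeluf.
Attach definiteness definite -och → khifelufoch.
Attach case accusative -la → khifelufochla.
Apply vowel harmony: khifelufochla → khifelifechle.
Vowel deletion: no change.

khifelifechle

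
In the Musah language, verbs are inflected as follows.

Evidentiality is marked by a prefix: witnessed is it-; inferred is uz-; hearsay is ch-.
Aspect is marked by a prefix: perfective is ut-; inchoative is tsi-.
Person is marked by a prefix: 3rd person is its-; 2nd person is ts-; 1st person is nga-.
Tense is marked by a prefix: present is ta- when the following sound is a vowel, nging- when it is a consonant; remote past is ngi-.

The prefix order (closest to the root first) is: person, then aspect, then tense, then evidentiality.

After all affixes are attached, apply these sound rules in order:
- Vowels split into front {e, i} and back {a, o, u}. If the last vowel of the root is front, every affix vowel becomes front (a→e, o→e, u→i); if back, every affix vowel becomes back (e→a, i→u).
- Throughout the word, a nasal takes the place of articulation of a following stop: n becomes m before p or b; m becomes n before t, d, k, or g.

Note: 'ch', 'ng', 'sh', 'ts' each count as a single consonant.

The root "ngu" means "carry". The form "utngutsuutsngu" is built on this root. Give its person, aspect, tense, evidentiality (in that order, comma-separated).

Segment: it-ngi-tsi-its-ngu.
person: its- → 3rd person.
aspect: tsi- → inchoative.
tense: ngi- → remote past.
evidentiality: it- → witnessed.

3rd person, inchoative, remote past, witnessed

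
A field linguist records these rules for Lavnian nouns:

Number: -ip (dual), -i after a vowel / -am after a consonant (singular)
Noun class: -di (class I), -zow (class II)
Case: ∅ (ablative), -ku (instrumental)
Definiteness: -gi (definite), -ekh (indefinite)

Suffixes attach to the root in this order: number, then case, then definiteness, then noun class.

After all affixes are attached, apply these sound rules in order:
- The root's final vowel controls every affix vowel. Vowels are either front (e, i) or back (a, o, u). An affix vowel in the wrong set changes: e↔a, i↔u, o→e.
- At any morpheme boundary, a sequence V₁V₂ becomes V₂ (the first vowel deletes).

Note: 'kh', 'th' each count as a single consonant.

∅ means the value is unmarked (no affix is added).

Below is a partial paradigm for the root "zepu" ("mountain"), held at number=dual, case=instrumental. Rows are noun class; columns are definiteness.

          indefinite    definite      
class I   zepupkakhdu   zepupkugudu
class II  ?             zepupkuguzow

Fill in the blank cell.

zepupkakhzow

Attach number dual -ip → zepuip.
Attach case instrumental -ku → zepuipku.
Attach definiteness indefinite -ekh → zepuipkuekh.
Attach noun class class II -zow → zepuipkuekhzow.
Apply vowel harmony: zepuipkuekhzow → zepuupkuakhzow.
Apply vowel deletion: zepuupkuakhzow → zepupkakhzow.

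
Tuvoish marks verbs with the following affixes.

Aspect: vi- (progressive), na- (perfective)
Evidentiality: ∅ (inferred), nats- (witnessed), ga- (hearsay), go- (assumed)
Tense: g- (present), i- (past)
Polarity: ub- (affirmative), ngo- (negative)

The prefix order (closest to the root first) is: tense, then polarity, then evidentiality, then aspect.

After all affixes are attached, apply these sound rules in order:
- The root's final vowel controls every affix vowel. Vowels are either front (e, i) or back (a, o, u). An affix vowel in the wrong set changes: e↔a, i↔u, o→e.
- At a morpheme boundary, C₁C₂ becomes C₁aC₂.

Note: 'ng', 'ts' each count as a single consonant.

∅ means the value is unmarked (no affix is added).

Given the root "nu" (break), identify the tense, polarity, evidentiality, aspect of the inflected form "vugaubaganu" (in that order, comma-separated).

present, affirmative, hearsay, progressive

Segment: vi-ga-ub-g-nu.
tense: g- → present.
polarity: ub- → affirmative.
evidentiality: ga- → hearsay.
aspect: vi- → progressive.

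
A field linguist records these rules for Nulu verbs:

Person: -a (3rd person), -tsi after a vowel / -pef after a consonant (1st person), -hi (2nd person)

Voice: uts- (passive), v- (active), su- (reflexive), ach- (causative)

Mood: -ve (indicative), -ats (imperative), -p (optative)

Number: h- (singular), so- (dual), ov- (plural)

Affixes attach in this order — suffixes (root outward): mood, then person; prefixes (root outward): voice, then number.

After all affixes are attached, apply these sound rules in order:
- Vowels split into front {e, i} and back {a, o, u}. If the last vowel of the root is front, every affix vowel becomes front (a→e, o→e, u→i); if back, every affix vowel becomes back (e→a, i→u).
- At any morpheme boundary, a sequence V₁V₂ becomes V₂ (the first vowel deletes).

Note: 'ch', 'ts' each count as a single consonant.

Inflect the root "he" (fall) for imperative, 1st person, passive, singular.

Attach voice passive uts- → utshe.
Attach mood imperative -ats → utsheats.
Attach person 1st person -pef (after consonant 'ts') → utsheatspef.
Attach number singular h- → hutsheatspef.
Apply vowel harmony: hutsheatspef → hitsheetspef.
Apply vowel deletion: hitsheetspef → hitshetspef.

hitshetspef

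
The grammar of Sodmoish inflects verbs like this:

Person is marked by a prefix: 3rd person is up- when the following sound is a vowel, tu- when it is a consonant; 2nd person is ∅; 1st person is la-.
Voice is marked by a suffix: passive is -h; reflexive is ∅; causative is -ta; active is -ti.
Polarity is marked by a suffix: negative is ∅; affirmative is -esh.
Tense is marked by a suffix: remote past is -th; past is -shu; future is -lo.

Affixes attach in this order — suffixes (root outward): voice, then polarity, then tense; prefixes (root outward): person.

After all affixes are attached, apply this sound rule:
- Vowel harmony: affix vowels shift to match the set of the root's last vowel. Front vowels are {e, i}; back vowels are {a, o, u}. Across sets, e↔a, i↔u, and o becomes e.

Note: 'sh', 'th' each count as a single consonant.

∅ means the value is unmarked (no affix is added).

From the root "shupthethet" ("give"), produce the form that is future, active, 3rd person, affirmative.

Attach voice active -ti → shupthethetti.
Attach polarity affirmative -esh → shupthethettiesh.
Attach tense future -lo → shupthethettieshlo.
Attach person 3rd person tu- (before consonant 'sh') → tushupthethettieshlo.
Apply vowel harmony: tushupthethettieshlo → tishupthethettieshle.

tishupthethettieshle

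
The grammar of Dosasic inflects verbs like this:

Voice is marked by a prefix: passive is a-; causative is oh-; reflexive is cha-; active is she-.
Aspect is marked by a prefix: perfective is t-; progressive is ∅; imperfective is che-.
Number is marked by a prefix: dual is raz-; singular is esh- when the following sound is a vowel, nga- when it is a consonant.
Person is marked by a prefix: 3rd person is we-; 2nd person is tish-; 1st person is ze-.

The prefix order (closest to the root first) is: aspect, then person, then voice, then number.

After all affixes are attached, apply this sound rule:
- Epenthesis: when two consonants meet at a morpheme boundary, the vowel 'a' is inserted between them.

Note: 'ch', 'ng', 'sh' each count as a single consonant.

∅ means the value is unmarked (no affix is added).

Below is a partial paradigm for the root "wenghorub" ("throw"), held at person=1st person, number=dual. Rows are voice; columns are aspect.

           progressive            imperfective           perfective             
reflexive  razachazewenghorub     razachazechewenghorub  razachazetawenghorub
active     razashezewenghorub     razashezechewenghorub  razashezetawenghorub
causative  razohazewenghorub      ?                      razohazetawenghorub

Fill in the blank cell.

razohazechewenghorub

Attach aspect imperfective che- → chewenghorub.
Attach person 1st person ze- → zechewenghorub.
Attach voice causative oh- → ohzechewenghorub.
Attach number dual raz- → razohzechewenghorub.
Apply epenthesis: razohzechewenghorub → razohazechewenghorub.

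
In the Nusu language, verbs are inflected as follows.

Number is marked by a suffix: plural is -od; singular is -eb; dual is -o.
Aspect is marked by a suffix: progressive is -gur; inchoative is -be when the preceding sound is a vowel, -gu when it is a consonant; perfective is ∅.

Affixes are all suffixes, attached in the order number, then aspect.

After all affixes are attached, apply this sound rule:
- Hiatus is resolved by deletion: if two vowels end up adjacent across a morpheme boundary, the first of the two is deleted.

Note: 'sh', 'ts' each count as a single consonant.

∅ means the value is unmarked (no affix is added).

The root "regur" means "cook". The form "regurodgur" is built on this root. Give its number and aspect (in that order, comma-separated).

plural, progressive

Segment: regur-od-gur.
number: -od → plural.
aspect: -gur → progressive.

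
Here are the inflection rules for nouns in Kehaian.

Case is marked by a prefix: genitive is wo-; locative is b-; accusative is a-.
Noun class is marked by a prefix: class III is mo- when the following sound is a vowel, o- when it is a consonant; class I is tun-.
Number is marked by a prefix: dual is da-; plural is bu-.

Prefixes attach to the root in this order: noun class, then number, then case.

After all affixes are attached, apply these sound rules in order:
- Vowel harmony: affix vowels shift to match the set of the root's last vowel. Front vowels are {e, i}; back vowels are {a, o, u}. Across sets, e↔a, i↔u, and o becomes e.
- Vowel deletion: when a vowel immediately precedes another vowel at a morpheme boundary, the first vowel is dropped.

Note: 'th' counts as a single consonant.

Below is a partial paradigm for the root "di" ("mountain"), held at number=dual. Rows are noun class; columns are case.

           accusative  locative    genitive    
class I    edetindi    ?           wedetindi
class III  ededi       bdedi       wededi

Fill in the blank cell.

bdetindi

Attach noun class class I tun- → tundi.
Attach number dual da- → datundi.
Attach case locative b- → bdatundi.
Apply vowel harmony: bdatundi → bdetindi.
Vowel deletion: no change.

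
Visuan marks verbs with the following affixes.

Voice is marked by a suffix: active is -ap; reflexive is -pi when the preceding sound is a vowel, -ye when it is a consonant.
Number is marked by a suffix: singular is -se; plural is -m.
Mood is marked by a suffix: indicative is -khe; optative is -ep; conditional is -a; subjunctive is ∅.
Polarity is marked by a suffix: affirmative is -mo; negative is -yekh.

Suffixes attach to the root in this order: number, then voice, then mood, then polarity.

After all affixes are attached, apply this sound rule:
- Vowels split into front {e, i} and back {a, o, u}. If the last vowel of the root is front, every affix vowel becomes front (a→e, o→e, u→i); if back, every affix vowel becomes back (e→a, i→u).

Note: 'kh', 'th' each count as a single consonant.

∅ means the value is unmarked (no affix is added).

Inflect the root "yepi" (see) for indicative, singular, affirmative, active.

yepiseepkheme

Attach number singular -se → yepise.
Attach voice active -ap → yepiseap.
Attach mood indicative -khe → yepiseapkhe.
Attach polarity affirmative -mo → yepiseapkhemo.
Apply vowel harmony: yepiseapkhemo → yepiseepkheme.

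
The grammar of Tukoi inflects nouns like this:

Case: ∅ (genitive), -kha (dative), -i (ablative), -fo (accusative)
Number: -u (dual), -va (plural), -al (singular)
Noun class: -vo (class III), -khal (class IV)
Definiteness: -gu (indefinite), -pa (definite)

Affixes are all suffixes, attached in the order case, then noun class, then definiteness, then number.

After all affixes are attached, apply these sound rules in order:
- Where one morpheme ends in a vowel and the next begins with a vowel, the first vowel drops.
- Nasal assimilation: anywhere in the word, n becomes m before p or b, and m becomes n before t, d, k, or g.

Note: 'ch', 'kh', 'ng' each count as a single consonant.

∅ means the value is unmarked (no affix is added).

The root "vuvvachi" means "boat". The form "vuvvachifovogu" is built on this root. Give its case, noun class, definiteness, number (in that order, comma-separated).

accusative, class III, indefinite, dual

Segment: vuvvachi-fo-vo-gu-u.
case: -fo → accusative.
noun class: -vo → class III.
definiteness: -gu → indefinite.
number: -u → dual.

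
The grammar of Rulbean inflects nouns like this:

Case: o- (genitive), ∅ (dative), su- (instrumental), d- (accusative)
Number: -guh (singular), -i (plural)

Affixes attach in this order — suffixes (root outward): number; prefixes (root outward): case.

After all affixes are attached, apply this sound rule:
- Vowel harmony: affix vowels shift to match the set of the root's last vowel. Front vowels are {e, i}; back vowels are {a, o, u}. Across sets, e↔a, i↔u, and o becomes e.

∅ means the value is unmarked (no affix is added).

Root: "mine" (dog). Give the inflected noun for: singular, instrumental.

siminegih

Attach number singular -guh → mineguh.
Attach case instrumental su- → sumineguh.
Apply vowel harmony: sumineguh → siminegih.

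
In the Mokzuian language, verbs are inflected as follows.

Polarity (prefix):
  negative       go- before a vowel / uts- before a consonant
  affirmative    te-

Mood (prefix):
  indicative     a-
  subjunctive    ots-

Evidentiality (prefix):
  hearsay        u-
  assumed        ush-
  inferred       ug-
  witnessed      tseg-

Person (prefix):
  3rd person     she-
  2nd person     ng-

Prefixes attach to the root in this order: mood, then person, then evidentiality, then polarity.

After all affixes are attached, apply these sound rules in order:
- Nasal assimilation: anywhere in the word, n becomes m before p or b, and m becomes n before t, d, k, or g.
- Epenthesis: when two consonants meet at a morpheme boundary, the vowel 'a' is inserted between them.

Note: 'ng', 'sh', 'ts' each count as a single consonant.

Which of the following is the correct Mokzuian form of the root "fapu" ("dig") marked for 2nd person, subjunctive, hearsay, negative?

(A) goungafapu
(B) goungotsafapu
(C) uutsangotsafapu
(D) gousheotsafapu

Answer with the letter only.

Attach mood subjunctive ots- → otsfapu.
Attach person 2nd person ng- → ngotsfapu.
Attach evidentiality hearsay u- → ungotsfapu.
Attach polarity negative go- (before vowel 'u') → goungotsfapu.
Nasal assimilation: no change.
Apply epenthesis: goungotsfapu → goungotsafapu.
So the correct form is goungotsafapu, option (B).
(C) uutsangotsafapu is wrong: it has the affixes in the wrong order.
(A) goungafapu is wrong: it uses indicative instead of subjunctive for mood.
(D) gousheotsafapu is wrong: it uses 3rd person instead of 2nd person for person.

B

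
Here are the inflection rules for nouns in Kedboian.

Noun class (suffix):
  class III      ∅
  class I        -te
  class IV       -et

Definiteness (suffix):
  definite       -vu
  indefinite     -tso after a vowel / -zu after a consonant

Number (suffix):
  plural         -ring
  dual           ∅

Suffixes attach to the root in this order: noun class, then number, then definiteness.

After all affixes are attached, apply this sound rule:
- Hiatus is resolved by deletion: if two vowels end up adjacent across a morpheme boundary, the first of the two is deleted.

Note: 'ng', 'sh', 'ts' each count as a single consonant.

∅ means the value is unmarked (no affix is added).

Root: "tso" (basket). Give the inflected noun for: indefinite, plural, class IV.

Attach noun class class IV -et → tsoet.
Attach number plural -ring → tsoetring.
Attach definiteness indefinite -zu (after consonant 'ng') → tsoetringzu.
Apply vowel deletion: tsoetringzu → tsetringzu.

tsetringzu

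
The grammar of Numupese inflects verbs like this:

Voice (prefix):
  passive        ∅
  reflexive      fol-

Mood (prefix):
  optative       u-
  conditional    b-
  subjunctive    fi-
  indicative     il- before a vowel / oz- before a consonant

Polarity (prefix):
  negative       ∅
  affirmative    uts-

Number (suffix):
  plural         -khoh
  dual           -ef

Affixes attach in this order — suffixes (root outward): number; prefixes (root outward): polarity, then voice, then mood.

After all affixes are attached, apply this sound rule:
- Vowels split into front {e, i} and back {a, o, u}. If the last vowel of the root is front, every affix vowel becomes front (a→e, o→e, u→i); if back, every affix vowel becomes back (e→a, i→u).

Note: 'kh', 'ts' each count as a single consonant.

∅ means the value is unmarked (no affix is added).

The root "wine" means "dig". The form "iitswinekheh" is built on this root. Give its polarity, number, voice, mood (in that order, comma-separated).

affirmative, plural, passive, optative

Segment: u-uts-wine-khoh.
polarity: uts- → affirmative.
number: -khoh → plural.
voice: ∅ → passive.
mood: u- → optative.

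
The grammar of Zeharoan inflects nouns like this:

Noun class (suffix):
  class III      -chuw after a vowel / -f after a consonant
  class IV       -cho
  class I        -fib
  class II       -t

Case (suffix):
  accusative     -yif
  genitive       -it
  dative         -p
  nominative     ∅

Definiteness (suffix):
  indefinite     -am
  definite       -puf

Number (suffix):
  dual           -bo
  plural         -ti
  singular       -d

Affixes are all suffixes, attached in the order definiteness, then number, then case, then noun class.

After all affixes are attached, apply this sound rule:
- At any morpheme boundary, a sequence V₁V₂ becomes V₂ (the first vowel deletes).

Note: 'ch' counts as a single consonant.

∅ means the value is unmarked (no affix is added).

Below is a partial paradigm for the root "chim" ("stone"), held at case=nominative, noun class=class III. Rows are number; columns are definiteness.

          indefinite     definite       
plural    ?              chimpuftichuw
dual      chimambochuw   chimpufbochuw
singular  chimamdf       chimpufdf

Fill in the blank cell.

Attach definiteness indefinite -am → chimam.
Attach number plural -ti → chimamti.
case = nominative: zero marking, form stays chimamti.
Attach noun class class III -chuw (after vowel 'i') → chimamtichuw.
Vowel deletion: no change.

chimamtichuw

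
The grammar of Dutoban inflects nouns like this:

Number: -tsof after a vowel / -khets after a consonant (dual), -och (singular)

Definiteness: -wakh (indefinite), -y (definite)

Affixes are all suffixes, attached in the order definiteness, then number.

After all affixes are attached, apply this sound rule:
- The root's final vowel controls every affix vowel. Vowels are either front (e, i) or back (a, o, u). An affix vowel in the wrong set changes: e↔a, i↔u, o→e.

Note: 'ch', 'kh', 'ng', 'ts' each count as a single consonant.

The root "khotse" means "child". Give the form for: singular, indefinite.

Attach definiteness indefinite -wakh → khotsewakh.
Attach number singular -och → khotsewakhoch.
Apply vowel harmony: khotsewakhoch → khotsewekhech.

khotsewekhech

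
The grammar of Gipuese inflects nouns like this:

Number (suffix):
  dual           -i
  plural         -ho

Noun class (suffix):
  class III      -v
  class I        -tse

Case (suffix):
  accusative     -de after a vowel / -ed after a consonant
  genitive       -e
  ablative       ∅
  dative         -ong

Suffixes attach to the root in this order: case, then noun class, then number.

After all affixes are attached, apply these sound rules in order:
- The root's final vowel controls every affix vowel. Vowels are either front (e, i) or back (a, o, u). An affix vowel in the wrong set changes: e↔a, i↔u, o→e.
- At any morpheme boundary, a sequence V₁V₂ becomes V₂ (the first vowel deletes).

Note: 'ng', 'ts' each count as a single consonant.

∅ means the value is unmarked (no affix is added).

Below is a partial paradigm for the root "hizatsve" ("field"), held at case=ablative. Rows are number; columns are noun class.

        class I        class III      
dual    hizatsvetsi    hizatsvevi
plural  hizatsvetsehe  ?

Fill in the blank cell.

case = ablative: zero marking, form stays hizatsve.
Attach noun class class III -v → hizatsvev.
Attach number plural -ho → hizatsvevho.
Apply vowel harmony: hizatsvevho → hizatsvevhe.
Vowel deletion: no change.

hizatsvevhe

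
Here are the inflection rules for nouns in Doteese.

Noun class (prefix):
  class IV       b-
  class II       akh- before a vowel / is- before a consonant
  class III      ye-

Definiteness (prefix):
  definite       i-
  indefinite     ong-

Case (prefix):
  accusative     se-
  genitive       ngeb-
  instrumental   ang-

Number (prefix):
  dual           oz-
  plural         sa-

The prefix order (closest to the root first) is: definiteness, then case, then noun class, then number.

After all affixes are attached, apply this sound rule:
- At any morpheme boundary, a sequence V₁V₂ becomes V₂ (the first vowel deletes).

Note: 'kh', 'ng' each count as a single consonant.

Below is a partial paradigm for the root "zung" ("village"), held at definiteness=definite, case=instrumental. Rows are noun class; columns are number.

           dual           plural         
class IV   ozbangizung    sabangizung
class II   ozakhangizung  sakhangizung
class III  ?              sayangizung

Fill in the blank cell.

ozyangizung

Attach definiteness definite i- → izung.
Attach case instrumental ang- → angizung.
Attach noun class class III ye- → yeangizung.
Attach number dual oz- → ozyeangizung.
Apply vowel deletion: ozyeangizung → ozyangizung.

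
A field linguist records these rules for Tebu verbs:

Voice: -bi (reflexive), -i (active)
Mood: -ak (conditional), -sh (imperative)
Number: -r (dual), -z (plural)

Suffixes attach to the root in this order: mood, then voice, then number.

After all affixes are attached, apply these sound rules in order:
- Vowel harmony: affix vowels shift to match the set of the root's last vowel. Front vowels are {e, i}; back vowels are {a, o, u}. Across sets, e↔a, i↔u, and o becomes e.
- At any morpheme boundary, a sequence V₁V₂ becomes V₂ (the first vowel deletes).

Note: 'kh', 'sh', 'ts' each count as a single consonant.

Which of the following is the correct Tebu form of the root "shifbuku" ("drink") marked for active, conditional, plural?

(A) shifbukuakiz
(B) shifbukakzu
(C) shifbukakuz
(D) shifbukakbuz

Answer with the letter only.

Attach mood conditional -ak → shifbukuak.
Attach voice active -i → shifbukuaki.
Attach number plural -z → shifbukuakiz.
Apply vowel harmony: shifbukuakiz → shifbukuakuz.
Apply vowel deletion: shifbukuakuz → shifbukakuz.
So the correct form is shifbukakuz, option (C).
(B) shifbukakzu is wrong: it has the affixes in the wrong order.
(A) shifbukuakiz is wrong: it fails to apply the sound rule(s).
(D) shifbukakbuz is wrong: it uses reflexive instead of active for voice.

C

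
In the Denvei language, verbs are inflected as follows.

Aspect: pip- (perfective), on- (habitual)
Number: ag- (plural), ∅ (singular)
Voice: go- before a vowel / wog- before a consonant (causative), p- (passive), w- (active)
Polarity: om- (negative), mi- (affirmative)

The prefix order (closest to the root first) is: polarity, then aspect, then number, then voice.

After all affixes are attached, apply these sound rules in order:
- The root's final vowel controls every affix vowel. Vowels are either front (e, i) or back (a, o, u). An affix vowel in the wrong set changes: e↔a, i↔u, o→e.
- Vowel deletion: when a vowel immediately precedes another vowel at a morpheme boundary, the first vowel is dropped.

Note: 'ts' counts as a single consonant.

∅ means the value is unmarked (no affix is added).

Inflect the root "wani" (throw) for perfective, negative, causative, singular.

Attach polarity negative om- → omwani.
Attach aspect perfective pip- → pipomwani.
number = singular: zero marking, form stays pipomwani.
Attach voice causative wog- (before consonant 'p') → wogpipomwani.
Apply vowel harmony: wogpipomwani → wegpipemwani.
Vowel deletion: no change.

wegpipemwani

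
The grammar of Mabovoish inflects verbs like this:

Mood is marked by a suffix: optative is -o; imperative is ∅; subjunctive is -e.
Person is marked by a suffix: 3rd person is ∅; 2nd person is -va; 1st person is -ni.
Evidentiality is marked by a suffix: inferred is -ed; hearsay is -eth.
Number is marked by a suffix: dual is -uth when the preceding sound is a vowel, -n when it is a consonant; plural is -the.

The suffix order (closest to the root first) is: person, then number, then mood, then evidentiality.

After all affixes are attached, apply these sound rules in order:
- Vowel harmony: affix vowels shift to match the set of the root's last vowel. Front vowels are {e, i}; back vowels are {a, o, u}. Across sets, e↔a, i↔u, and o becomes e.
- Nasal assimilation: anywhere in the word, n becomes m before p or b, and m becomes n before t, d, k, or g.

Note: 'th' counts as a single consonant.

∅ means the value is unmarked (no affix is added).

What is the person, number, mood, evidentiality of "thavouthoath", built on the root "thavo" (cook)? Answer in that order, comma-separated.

3rd person, dual, optative, hearsay

Segment: thavo-uth-o-eth.
person: ∅ → 3rd person.
number: -uth/n → dual.
mood: -o → optative.
evidentiality: -eth → hearsay.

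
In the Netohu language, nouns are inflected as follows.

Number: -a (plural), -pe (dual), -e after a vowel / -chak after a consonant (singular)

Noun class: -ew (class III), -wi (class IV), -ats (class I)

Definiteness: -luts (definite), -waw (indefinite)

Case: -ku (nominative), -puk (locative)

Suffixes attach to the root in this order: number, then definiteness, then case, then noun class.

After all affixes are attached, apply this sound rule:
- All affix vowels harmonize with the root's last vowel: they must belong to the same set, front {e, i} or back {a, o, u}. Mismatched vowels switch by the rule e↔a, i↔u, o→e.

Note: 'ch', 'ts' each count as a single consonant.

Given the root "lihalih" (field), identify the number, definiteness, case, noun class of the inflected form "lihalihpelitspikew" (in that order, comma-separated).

Segment: lihalih-pe-luts-puk-ew.
number: -pe → dual.
definiteness: -luts → definite.
case: -puk → locative.
noun class: -ew → class III.

dual, definite, locative, class III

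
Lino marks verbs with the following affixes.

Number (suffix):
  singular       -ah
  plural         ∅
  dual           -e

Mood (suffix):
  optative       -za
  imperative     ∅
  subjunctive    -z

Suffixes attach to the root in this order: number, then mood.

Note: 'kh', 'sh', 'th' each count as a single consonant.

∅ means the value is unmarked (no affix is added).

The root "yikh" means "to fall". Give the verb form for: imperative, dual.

Attach number dual -e → yikhe.
mood = imperative: zero marking, form stays yikhe.

yikhe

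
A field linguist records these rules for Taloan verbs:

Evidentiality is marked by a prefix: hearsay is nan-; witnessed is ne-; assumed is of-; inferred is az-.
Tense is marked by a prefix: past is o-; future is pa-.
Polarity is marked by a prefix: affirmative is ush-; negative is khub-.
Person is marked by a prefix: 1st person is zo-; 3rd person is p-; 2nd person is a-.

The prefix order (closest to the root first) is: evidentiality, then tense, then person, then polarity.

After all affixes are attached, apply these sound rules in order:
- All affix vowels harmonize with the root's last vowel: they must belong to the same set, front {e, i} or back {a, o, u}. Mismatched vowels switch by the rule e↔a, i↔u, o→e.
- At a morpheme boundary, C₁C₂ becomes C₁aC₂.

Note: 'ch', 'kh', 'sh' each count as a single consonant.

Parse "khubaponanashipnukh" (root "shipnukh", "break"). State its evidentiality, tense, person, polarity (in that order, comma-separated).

Segment: khub-p-o-nan-shipnukh.
evidentiality: nan- → hearsay.
tense: o- → past.
person: p- → 3rd person.
polarity: khub- → negative.

hearsay, past, 3rd person, negative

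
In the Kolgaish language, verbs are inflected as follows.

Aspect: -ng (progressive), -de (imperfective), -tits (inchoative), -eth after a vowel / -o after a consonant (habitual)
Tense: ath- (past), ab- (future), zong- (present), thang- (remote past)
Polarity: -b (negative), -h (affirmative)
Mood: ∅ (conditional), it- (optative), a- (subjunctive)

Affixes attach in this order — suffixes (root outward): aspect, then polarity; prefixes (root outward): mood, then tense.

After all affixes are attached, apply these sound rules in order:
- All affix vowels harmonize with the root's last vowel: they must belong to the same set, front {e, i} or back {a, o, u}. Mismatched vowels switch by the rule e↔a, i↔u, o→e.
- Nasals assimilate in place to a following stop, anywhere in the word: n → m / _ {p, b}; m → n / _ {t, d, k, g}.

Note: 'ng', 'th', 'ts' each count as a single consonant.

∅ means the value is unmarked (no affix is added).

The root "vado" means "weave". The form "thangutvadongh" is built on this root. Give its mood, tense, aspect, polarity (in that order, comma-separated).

optative, remote past, progressive, affirmative

Segment: thang-it-vado-ng-h.
mood: it- → optative.
tense: thang- → remote past.
aspect: -ng → progressive.
polarity: -h → affirmative.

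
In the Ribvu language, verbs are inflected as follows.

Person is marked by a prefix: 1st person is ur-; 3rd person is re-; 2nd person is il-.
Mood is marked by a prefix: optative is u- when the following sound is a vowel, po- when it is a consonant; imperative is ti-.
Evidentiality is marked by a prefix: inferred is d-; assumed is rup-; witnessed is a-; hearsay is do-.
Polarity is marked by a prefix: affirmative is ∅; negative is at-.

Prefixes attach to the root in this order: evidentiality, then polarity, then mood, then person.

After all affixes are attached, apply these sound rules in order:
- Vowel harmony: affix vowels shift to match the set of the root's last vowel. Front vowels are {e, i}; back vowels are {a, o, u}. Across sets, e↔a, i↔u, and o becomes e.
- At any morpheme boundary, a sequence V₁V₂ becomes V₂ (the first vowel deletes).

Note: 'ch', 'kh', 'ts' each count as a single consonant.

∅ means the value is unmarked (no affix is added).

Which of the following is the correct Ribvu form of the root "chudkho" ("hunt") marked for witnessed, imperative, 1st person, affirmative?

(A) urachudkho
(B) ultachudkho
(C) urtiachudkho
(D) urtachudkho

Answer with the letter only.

D

Attach evidentiality witnessed a- → achudkho.
polarity = affirmative: zero marking, form stays achudkho.
Attach mood imperative ti- → tiachudkho.
Attach person 1st person ur- → urtiachudkho.
Apply vowel harmony: urtiachudkho → urtuachudkho.
Apply vowel deletion: urtuachudkho → urtachudkho.
So the correct form is urtachudkho, option (D).
(B) ultachudkho is wrong: it uses 2nd person instead of 1st person for person.
(A) urachudkho is wrong: it uses optative instead of imperative for mood.
(C) urtiachudkho is wrong: it fails to apply the sound rule(s).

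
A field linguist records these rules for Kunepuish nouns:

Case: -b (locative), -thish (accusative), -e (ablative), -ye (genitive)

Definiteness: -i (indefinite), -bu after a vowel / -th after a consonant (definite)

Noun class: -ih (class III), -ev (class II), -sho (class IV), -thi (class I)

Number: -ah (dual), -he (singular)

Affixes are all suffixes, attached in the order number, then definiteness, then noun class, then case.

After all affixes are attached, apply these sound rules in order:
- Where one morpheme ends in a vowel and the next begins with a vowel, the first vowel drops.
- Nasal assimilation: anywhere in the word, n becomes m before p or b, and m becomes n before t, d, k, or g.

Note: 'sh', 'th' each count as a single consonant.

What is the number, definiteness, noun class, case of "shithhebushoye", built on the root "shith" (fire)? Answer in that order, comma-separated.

singular, definite, class IV, genitive

Segment: shith-he-bu-sho-ye.
number: -he → singular.
definiteness: -bu/th → definite.
noun class: -sho → class IV.
case: -ye → genitive.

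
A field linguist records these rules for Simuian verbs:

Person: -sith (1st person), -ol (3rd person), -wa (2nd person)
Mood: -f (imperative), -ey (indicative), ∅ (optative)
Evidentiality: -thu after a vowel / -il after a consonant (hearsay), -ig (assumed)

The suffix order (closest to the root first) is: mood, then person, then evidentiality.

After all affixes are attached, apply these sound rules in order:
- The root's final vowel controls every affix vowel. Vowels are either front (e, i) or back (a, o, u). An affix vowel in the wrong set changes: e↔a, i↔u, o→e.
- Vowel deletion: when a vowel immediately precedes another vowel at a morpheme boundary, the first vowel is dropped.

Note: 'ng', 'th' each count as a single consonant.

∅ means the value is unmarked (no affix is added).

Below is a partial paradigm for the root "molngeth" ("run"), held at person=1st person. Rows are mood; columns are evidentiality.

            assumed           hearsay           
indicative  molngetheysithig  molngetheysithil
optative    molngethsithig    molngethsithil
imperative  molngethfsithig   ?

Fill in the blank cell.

Attach mood imperative -f → molngethf.
Attach person 1st person -sith → molngethfsith.
Attach evidentiality hearsay -il (after consonant 'th') → molngethfsithil.
Vowel harmony: no change.
Vowel deletion: no change.

molngethfsithil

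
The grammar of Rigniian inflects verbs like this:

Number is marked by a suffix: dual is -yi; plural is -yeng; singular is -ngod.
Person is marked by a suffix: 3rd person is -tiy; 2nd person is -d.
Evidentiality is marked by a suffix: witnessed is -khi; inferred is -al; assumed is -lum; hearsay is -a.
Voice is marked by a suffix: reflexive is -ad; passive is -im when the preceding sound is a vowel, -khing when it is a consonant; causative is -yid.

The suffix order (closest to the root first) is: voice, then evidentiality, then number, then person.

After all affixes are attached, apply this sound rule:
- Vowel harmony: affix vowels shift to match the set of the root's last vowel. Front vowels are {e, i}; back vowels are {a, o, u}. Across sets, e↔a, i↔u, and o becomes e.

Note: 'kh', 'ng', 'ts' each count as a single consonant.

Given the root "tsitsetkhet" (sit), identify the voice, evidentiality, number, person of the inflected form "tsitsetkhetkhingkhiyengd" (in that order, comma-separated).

passive, witnessed, plural, 2nd person

Segment: tsitsetkhet-khing-khi-yeng-d.
voice: -im/khing → passive.
evidentiality: -khi → witnessed.
number: -yeng → plural.
person: -d → 2nd person.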